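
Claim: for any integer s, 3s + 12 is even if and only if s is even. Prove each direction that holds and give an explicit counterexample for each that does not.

Equivalent; both directions hold.

[⇒] Suppose 3s + 12 is even. Since 3 is odd, 3s and s have the same parity, so 3s + 12 ≡ s + 12 (mod 2). As 12 is even, 3s + 12 is even exactly when s is even. Thus s is even.

[⇐] Conversely, suppose s is even; write s = 2j. Then 3s + 12 = 3·(2j) + 12 = 2·3j + 12, which is even.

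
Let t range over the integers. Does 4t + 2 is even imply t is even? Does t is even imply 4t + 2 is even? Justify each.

(⟹) This fails: take t = 3. Then 4t + 2 = 14, which is even, yet t = 3 is odd, not even.

(⟸) Suppose t is even. Since 4 is even, 4t is even for every t, so 4t + 2 has the same parity as 2, which is even. Hence 4t + 2 is even.

Not equivalent: only (⇐) holds.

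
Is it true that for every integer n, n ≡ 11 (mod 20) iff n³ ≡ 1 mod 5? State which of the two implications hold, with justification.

(⇒) holds; (⇐) fails.

Converse. This fails: take n = 1. Then 1³ = 1 ≡ 1 (mod 5), yet 1 ≡ 1 (mod 20), not 11.

Forward direction. Suppose n ≡ 11 (mod 20). Then n³ ≡ 11³ = 1331 (mod 20), and since 5 ∣ 20, also n³ ≡ 1 (mod 5).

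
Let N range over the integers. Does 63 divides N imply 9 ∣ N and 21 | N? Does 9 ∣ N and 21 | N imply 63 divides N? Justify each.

Both directions hold; the statement is true.

(⟹) If 63 ∣ N, write N = 63q. Since 63 = 7·9, N = 9·(7q), so 9 ∣ N; and since 63 = 3·21, N = 21·(3q), so 21 ∣ N.

(⟸) Suppose 9 ∣ N and 21 ∣ N. Any common multiple of 9 and 21 is a multiple of their lcm; here lcm(9, 21) = 9·21/gcd(9, 21) = 189/3 = 63, so 63 ∣ N.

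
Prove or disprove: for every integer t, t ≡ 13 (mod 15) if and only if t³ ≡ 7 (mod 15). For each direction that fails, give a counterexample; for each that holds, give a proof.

Forward direction. Suppose t ≡ 13 (mod 15). Write t = 15j + 13. Then (15j + 13)³ = 3375j³ + 8775j² + 7605j + 2197 = 15(225j³ + 585j² + 507j + 146) + 7, so t³ ≡ 7 (mod 15).

Converse. Suppose t³ ≡ 7 (mod 15). The only residue r in {0, …, 14} with r³ ≡ 7 (mod 15) is r = 13, so t ≡ 13 (mod 15).

Both directions hold; the statement is true.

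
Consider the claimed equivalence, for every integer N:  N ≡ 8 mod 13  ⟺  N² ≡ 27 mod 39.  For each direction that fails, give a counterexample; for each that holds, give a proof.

(⟹) This fails: take N = 8. Then 8 ≡ 8 (mod 13), but 8² = 64 ≡ 25 (mod 39), not 27.

(⟸) This fails: take N = 12. Then 12² = 144 ≡ 27 (mod 39), yet 12 ≡ 12 (mod 13), not 8.

Neither direction holds.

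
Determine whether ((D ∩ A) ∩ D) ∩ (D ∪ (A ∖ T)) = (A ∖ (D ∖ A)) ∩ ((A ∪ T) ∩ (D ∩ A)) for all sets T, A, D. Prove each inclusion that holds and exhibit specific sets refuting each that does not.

(⟸) Let x ∈ (A ∖ (D ∖ A)) ∩ ((A ∪ T) ∩ (D ∩ A)). Then either x ∈ A ∩ D and x ∉ T; or x ∈ T ∩ A ∩ D. In each case x ∈ ((D ∩ A) ∩ D) ∩ (D ∪ (A ∖ T)), so (A ∖ (D ∖ A)) ∩ ((A ∪ T) ∩ (D ∩ A)) ⊆ ((D ∩ A) ∩ D) ∩ (D ∪ (A ∖ T)).

(⟹) Let x ∈ ((D ∩ A) ∩ D) ∩ (D ∪ (A ∖ T)). Then either x ∈ A ∩ D and x ∉ T; or x ∈ T ∩ A ∩ D. In each case x ∈ (A ∖ (D ∖ A)) ∩ ((A ∪ T) ∩ (D ∩ A)), so ((D ∩ A) ∩ D) ∩ (D ∪ (A ∖ T)) ⊆ (A ∖ (D ∖ A)) ∩ ((A ∪ T) ∩ (D ∩ A)).

Both inclusions hold.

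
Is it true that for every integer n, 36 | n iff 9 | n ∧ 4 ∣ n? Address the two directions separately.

Equivalent; both directions hold.

[⇒] If 36 ∣ n, write n = 36q. Since 36 = 4·9, n = 9·(4q), so 9 ∣ n; and since 36 = 9·4, n = 4·(9q), so 4 ∣ n.

[⇐] Suppose 9 ∣ n and 4 ∣ n. Any common multiple of 9 and 4 is a multiple of their lcm; here gcd(9, 4) = 1, so lcm(9, 4) = 9·4 = 36, so 36 ∣ n.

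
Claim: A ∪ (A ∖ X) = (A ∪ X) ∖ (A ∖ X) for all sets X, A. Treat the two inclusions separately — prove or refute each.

Both inclusions fail.

(⟹) This inclusion fails. Take X = ∅, A = {1}; then 1 ∈ A ∪ (A ∖ X) but 1 ∉ (A ∪ X) ∖ (A ∖ X).

(⟸) This inclusion fails. Take X = {1}, A = ∅; then 1 ∈ (A ∪ X) ∖ (A ∖ X) but 1 ∉ A ∪ (A ∖ X).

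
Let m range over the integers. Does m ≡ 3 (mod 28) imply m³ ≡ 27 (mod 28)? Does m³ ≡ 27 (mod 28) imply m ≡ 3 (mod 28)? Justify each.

Only the forward implication holds.

Forward direction. Suppose m ≡ 3 (mod 28). Write m = 28j + 3. Then (28j + 3)³ = 21952j³ + 7056j² + 756j + 27 = 28(784j³ + 252j² + 27j) + 27, so m³ ≡ 27 (mod 28).

Converse. This fails: take m = 19. Then 19³ = 6859 ≡ 27 (mod 28), yet 19 ≡ 19 (mod 28), not 3.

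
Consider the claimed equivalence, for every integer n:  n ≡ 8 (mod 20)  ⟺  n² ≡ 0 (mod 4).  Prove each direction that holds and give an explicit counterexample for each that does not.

[⇒] Suppose n ≡ 8 (mod 20). Then n² ≡ 8² = 64 (mod 20), and since 4 ∣ 20, also n² ≡ 0 (mod 4).

[⇐] This fails: take n = 0. Then 0² = 0 ≡ 0 (mod 4), yet 0 ≡ 0 (mod 20), not 8.

Only the forward direction holds.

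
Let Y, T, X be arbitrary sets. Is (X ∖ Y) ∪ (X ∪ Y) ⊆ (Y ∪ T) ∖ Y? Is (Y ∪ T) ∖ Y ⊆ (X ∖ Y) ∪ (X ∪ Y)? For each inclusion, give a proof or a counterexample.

(⟹) This inclusion fails. Take Y = {1}, T = ∅, X = ∅; then 1 ∈ (X ∖ Y) ∪ (X ∪ Y) but 1 ∉ (Y ∪ T) ∖ Y.

(⟸) This inclusion fails. Take Y = ∅, T = {1}, X = ∅; then 1 ∈ (Y ∪ T) ∖ Y but 1 ∉ (X ∖ Y) ∪ (X ∪ Y).

Both inclusions fail.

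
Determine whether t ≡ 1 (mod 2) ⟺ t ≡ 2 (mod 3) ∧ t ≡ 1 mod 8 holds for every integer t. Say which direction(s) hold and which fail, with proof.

Only the reverse direction holds.

[⇒] This fails: t = 1 gives 1 ≡ 1 (mod 2) but 1 ≡ 1 (mod 3), so the conjunction on the right does not hold.

[⇐] Conversely, if t ≡ 2 (mod 3) and t ≡ 1 (mod 8), then by the Chinese remainder theorem t ≡ 17 (mod 24). Since 17 ≡ 1 (mod 2) and 2 ∣ 24, we get t ≡ 1 (mod 2).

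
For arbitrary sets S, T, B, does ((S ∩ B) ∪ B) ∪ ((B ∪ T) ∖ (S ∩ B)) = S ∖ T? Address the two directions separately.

(⊆) fails and (⊇) fails.

(⊆) This inclusion fails. Take S = ∅, T = {1}, B = ∅; then 1 ∈ ((S ∩ B) ∪ B) ∪ ((B ∪ T) ∖ (S ∩ B)) but 1 ∉ S ∖ T.

(⊇) This inclusion fails. Take S = {1}, T = ∅, B = ∅; then 1 ∈ S ∖ T but 1 ∉ ((S ∩ B) ∪ B) ∪ ((B ∪ T) ∖ (S ∩ B)).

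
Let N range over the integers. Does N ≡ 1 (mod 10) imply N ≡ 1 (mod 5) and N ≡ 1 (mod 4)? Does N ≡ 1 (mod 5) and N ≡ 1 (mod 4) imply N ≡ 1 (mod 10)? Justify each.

Only the converse holds.

(⟹) This fails: N = 11 gives 11 ≡ 1 (mod 10) but 11 ≡ 3 (mod 4), so the conjunction on the right does not hold.

(⟸) Conversely, if N ≡ 1 (mod 5) and N ≡ 1 (mod 4), then by the Chinese remainder theorem N ≡ 1 (mod 20). Since 1 ≡ 1 (mod 10) and 10 ∣ 20, we get N ≡ 1 (mod 10).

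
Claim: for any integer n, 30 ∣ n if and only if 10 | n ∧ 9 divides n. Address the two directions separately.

Not equivalent: only (⇐) holds.

Forward direction. This fails: take n = 30. Certainly 30 ∣ 30, but 9 ∤ 30.

Converse. Suppose 10 ∣ n and 9 ∣ n. Any common multiple of 10 and 9 is a multiple of their lcm; here gcd(10, 9) = 1, so lcm(10, 9) = 10·9 = 90, so 90 ∣ n. Since 30 ∣ 90, it follows that 30 ∣ n.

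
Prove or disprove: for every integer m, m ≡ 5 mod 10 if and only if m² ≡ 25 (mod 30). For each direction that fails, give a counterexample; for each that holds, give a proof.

(⇒) This fails: take m = 15. Then 15 ≡ 5 (mod 10), but 15² = 225 ≡ 15 (mod 30), not 25.

(⇐) Conversely, the residues r modulo 30 with r² ≡ 25 (mod 30) are exactly {5, 25}, and each is ≡ 5 (mod 10).

The forward direction fails; the converse holds.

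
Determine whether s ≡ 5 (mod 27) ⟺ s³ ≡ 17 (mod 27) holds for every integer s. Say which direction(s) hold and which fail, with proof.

(⇒) holds; (⇐) fails.

(⇒) Suppose s ≡ 5 (mod 27). Write s = 27j + 5. Then (27j + 5)³ = 19683j³ + 10935j² + 2025j + 125 = 27(729j³ + 405j² + 75j + 4) + 17, so s³ ≡ 17 (mod 27).

(⇐) This fails: take s = 14. Then 14³ = 2744 ≡ 17 (mod 27), yet 14 ≡ 14 (mod 27), not 5.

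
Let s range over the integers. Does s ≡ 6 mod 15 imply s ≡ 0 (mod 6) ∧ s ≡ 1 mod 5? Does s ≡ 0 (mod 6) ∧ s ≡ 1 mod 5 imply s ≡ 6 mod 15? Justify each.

Not equivalent: only (⇐) holds.

(⟸) If s ≡ 0 (mod 6) and s ≡ 1 (mod 5), then by the Chinese remainder theorem s ≡ 6 (mod 30). Since 6 ≡ 6 (mod 15) and 15 ∣ 30, we get s ≡ 6 (mod 15).

(⟹) This fails: s = 21 gives 21 ≡ 6 (mod 15) but 21 ≡ 3 (mod 6), so the conjunction on the right does not hold.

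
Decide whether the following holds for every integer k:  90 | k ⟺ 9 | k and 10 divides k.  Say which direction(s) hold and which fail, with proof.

Both directions hold; the statement is true.

Forward direction. If 90 ∣ k, write k = 90q. Since 90 = 10·9, k = 9·(10q), so 9 ∣ k; and since 90 = 9·10, k = 10·(9q), so 10 ∣ k.

Converse. Suppose 9 ∣ k and 10 ∣ k. Any common multiple of 9 and 10 is a multiple of their lcm; here gcd(9, 10) = 1, so lcm(9, 10) = 9·10 = 90, so 90 ∣ k.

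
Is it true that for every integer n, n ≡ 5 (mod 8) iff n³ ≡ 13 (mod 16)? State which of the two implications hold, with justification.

Only the reverse direction holds.

(→) This fails: take n = 13. Then 13 ≡ 5 (mod 8), but 13³ = 2197 ≡ 5 (mod 16), not 13.

(←) Conversely, the residues r modulo 16 with r³ ≡ 13 (mod 16) are exactly {5}, and each is ≡ 5 (mod 8).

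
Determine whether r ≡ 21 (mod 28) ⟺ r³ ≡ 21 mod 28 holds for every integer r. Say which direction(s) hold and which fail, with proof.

Both directions hold.

Forward direction. Suppose r ≡ 21 (mod 28). Write r = 28j + 21. Then (28j + 21)³ = 21952j³ + 49392j² + 37044j + 9261 = 28(784j³ + 1764j² + 1323j + 330) + 21, so r³ ≡ 21 (mod 28).

Converse. Suppose r³ ≡ 21 (mod 28). The only residue r in {0, …, 27} with r³ ≡ 21 (mod 28) is r = 21, so r ≡ 21 (mod 28).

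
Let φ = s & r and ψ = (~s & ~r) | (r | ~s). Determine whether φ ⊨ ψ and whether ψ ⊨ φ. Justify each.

(→) Assume the antecedent. If r is true, (~s & ~r) | (r | ~s) reduces to true regardless of the other variables. If r is false, the antecedent cannot hold. Either way (~s & ~r) | (r | ~s) holds.

(←) This fails. Under r = F, s = F, the left side is false but the right side is true.

(⇒) holds; (⇐) fails.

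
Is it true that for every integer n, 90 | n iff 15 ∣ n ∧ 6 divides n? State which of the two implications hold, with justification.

(→) If 90 ∣ n, write n = 90q. Since 90 = 6·15, n = 15·(6q), so 15 ∣ n; and since 90 = 15·6, n = 6·(15q), so 6 ∣ n.

(←) This fails: take n = 30. Both 15 ∣ 30 and 6 ∣ 30, yet 30 is not a multiple of 90 (since 30 = 0·90 + 30), so 90 ∤ 30.

The forward direction holds; the converse fails.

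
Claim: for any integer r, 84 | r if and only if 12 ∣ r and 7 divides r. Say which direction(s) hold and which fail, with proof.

(→) If 84 ∣ r, write r = 84q. Since 84 = 7·12, r = 12·(7q), so 12 ∣ r; and since 84 = 12·7, r = 7·(12q), so 7 ∣ r.

(←) Suppose 12 ∣ r and 7 ∣ r. Any common multiple of 12 and 7 is a multiple of their lcm; here gcd(12, 7) = 1, so lcm(12, 7) = 12·7 = 84, so 84 ∣ r.

Both implications hold.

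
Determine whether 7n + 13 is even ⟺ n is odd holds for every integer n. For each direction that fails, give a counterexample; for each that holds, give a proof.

[⇒] Suppose 7n + 13 is even. Since 7 is odd, 7n and n have the same parity, so 7n + 13 ≡ n + 13 (mod 2). As 13 is odd, 7n + 13 is even exactly when n is odd. Thus n is odd.

[⇐] Conversely, suppose n is odd; write n = 2j + 1. Then 7n + 13 = 7·(2j + 1) + 13 = 2·7j + 20, which is even.

Both directions hold; the statement is true.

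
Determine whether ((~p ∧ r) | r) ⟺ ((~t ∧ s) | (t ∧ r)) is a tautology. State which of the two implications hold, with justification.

(⇒) fails and (⇐) fails.

(⟹) This fails. Under p = F, r = T, t = F, s = F, the left side is true but the right side is false.

(⟸) This fails. Under p = F, r = F, t = F, s = T, the left side is false but the right side is true.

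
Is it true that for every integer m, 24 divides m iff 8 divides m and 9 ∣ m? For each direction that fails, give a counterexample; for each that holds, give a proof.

Not equivalent: only (⇐) holds.

(→) This fails: take m = 24. Certainly 24 ∣ 24, but 9 ∤ 24.

(←) Suppose 8 ∣ m and 9 ∣ m. Any common multiple of 8 and 9 is a multiple of their lcm; here gcd(8, 9) = 1, so lcm(8, 9) = 8·9 = 72, so 72 ∣ m. Since 24 ∣ 72, it follows that 24 ∣ m.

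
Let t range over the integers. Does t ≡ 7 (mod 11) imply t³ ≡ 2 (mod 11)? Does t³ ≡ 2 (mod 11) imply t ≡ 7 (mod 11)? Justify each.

Both implications hold.

(⟹) Suppose t ≡ 7 (mod 11). Write t = 11j + 7. Then (11j + 7)³ = 1331j³ + 2541j² + 1617j + 343 = 11(121j³ + 231j² + 147j + 31) + 2, so t³ ≡ 2 (mod 11).

(⟸) Conversely, suppose t³ ≡ 2 (mod 11). The only residue r in {0, …, 10} with r³ ≡ 2 (mod 11) is r = 7, so t ≡ 7 (mod 11).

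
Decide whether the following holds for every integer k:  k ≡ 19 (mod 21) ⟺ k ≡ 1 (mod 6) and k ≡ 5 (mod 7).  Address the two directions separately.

(⇒) fails; (⇐) holds.

(⇐) If k ≡ 1 (mod 6) and k ≡ 5 (mod 7), then by the Chinese remainder theorem k ≡ 19 (mod 42). Since 19 ≡ 19 (mod 21) and 21 ∣ 42, we get k ≡ 19 (mod 21).

(⇒) This fails: k = 40 gives 40 ≡ 19 (mod 21) but 40 ≡ 4 (mod 6), so the conjunction on the right does not hold.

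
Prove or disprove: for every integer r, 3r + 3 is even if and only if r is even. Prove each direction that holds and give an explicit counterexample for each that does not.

(⇒) This fails: r = 3 gives 3r + 3 = 12, which is even, but 3 is odd, not even.

(⇐) This also fails: r = 2 is even, but 3r + 3 = 9 is odd, not even.

(⇒) fails and (⇐) fails.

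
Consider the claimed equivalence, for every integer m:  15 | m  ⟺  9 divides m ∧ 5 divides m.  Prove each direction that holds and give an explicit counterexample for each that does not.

[⇒] This fails: take m = 15. Certainly 15 ∣ 15, but 9 ∤ 15.

[⇐] Suppose 9 ∣ m and 5 ∣ m. Any common multiple of 9 and 5 is a multiple of their lcm; here gcd(9, 5) = 1, so lcm(9, 5) = 9·5 = 45, so 45 ∣ m. Since 15 ∣ 45, it follows that 15 ∣ m.

Not equivalent: only (⇐) holds.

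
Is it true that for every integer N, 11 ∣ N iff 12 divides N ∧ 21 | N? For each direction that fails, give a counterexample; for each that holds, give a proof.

Neither implication holds.

[⇒] This fails: take N = 11. Certainly 11 ∣ 11, but 12 ∤ 11.

[⇐] This fails: take N = 84. Both 12 ∣ 84 and 21 ∣ 84, yet 84 is not a multiple of 11 (since 84 = 7·11 + 7), so 11 ∤ 84.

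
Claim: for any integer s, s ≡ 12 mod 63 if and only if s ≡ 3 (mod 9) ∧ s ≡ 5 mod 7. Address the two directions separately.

Both directions hold.

(⟹) Suppose s ≡ 12 (mod 63); write s = 63j + 12. Since 9 ∣ 63, reducing mod 9 gives s ≡ 12 ≡ 3 (mod 9); since 7 ∣ 63, reducing mod 7 gives s ≡ 12 ≡ 5 (mod 7).

(⟸) Conversely, if s ≡ 3 (mod 9) and s ≡ 5 (mod 7), then by the Chinese remainder theorem s ≡ 12 (mod 63). This is exactly s ≡ 12 (mod 63).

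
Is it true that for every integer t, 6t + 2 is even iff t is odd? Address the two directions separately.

(←) Suppose t is odd. Since 6 is even, 6t is even for every t, so 6t + 2 has the same parity as 2, which is even. Hence 6t + 2 is even.

(→) This fails: take t = 6. Then 6t + 2 = 38, which is even, yet t = 6 is even, not odd.

Only the converse holds.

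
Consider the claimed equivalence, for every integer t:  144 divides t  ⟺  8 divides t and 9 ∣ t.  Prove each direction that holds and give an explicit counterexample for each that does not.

Only the forward implication holds.

(←) This fails: take t = 72. Both 8 ∣ 72 and 9 ∣ 72, yet 72 is not a multiple of 144 (since 72 = 0·144 + 72), so 144 ∤ 72.

(→) If 144 ∣ t, write t = 144q. Since 144 = 18·8, t = 8·(18q), so 8 ∣ t; and since 144 = 16·9, t = 9·(16q), so 9 ∣ t.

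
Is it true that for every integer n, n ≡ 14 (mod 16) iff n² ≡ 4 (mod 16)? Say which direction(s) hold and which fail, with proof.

(⇐) This fails: take n = 2. Then 2² = 4 ≡ 4 (mod 16), yet 2 ≡ 2 (mod 16), not 14.

(⇒) Suppose n ≡ 14 (mod 16). Write n = 16j + 14. Then (16j + 14)² = 256j² + 448j + 196 = 16(16j² + 28j + 12) + 4, so n² ≡ 4 (mod 16).

Not equivalent: only (⇒) holds.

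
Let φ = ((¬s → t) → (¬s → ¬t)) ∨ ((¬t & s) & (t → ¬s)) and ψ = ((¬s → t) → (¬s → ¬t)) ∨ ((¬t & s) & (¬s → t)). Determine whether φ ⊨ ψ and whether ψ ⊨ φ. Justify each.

The biconditional holds.

Forward direction. Assume the antecedent. If s is true, the consequent reduces to true regardless of the other variables. If s is false, the antecedent forces (s = F, t = F), and the consequent holds there. Either way the consequent holds.

Converse. Assume the antecedent. If s is true, the consequent reduces to true regardless of the other variables. If s is false, the antecedent forces (s = F, t = F), and the consequent holds there. Either way the consequent holds.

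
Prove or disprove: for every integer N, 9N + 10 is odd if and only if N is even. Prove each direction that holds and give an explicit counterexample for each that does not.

Neither direction holds.

Forward direction. This fails: N = 1 gives 9N + 10 = 19, which is odd, but 1 is odd, not even.

Converse. This also fails: N = 4 is even, but 9N + 10 = 46 is even, not odd.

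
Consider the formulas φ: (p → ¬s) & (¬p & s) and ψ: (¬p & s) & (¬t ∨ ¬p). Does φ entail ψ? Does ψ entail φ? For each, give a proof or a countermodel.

(→) Assume the antecedent. If t is true, the antecedent forces (t = T, p = F, s = T), and (¬p & s) & (¬t ∨ ¬p) holds there. If t is false, the antecedent forces (t = F, p = F, s = T), and (¬p & s) & (¬t ∨ ¬p) holds there. Either way (¬p & s) & (¬t ∨ ¬p) holds.

(←) Assume the antecedent. If t is true, the antecedent forces (t = T, p = F, s = T), and (p → ¬s) & (¬p & s) holds there. If t is false, the antecedent forces (t = F, p = F, s = T), and (p → ¬s) & (¬p & s) holds there. Either way (p → ¬s) & (¬p & s) holds.

Equivalent; both directions hold.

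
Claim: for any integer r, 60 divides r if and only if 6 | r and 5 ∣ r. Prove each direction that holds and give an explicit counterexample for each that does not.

Not equivalent: only (⇒) holds.

Forward direction. If 60 ∣ r, write r = 60q. Since 60 = 10·6, r = 6·(10q), so 6 ∣ r; and since 60 = 12·5, r = 5·(12q), so 5 ∣ r.

Converse. This fails: take r = 30. Both 6 ∣ 30 and 5 ∣ 30, yet 30 is not a multiple of 60 (since 30 = 0·60 + 30), so 60 ∤ 30.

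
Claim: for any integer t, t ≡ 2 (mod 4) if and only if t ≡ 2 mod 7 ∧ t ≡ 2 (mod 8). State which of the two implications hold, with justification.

Only the reverse direction holds.

(←) If t ≡ 2 (mod 7) and t ≡ 2 (mod 8), then by the Chinese remainder theorem t ≡ 2 (mod 56). Since 2 ≡ 2 (mod 4) and 4 ∣ 56, we get t ≡ 2 (mod 4).

(→) This fails: t = 34 gives 34 ≡ 2 (mod 4) but 34 ≡ 6 (mod 7), so the conjunction on the right does not hold.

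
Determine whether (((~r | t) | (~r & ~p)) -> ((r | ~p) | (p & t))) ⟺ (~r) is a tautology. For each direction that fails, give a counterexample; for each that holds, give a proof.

(⇒) This fails. Under t = F, p = F, r = T, the left side is true but the right side is false.

(⇐) This fails. Under t = F, p = T, r = F, the left side is false but the right side is true.

Neither direction holds.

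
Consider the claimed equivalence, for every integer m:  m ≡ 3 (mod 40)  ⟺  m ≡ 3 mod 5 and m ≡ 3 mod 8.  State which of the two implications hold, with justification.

The biconditional holds.

Forward direction. Suppose m ≡ 3 (mod 40); write m = 40j + 3. Since 5 ∣ 40, reducing mod 5 gives m ≡ 3 (mod 5); since 8 ∣ 40, reducing mod 8 gives m ≡ 3 (mod 8).

Converse. If m ≡ 3 (mod 5) and m ≡ 3 (mod 8), then by the Chinese remainder theorem m ≡ 3 (mod 40). This is exactly m ≡ 3 (mod 40).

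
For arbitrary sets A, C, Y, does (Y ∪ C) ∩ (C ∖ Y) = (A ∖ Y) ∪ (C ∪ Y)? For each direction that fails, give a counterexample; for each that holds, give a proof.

(⟸) This inclusion fails. Take A = {1}, C = ∅, Y = ∅; then 1 ∈ (A ∖ Y) ∪ (C ∪ Y) but 1 ∉ (Y ∪ C) ∩ (C ∖ Y).

(⟹) Let x ∈ (Y ∪ C) ∩ (C ∖ Y). Then either x ∈ C and x ∉ A, Y; or x ∈ A ∩ C and x ∉ Y. In each case x ∈ (A ∖ Y) ∪ (C ∪ Y), so (Y ∪ C) ∩ (C ∖ Y) ⊆ (A ∖ Y) ∪ (C ∪ Y).

(⊆) holds; (⊇) fails.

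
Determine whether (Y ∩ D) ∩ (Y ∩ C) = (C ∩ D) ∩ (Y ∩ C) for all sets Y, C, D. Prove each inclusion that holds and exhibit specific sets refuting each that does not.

The two sets are equal.

Forward inclusion. Let x ∈ (Y ∩ D) ∩ (Y ∩ C). Then x ∈ Y ∩ C ∩ D, from which x ∈ (C ∩ D) ∩ (Y ∩ C).

Reverse inclusion. Let x ∈ (C ∩ D) ∩ (Y ∩ C). Then x ∈ Y ∩ C ∩ D, from which x ∈ (Y ∩ D) ∩ (Y ∩ C).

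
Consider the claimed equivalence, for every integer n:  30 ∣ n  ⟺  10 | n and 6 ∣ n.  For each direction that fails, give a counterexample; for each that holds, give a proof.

Both implications hold.

[⇒] If 30 ∣ n, write n = 30q. Since 30 = 3·10, n = 10·(3q), so 10 ∣ n; and since 30 = 5·6, n = 6·(5q), so 6 ∣ n.

[⇐] Suppose 10 ∣ n and 6 ∣ n. Any common multiple of 10 and 6 is a multiple of their lcm; here lcm(10, 6) = 10·6/gcd(10, 6) = 60/2 = 30, so 30 ∣ n.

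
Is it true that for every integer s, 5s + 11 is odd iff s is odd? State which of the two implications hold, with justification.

Neither implication holds.

Forward direction. This fails: s = 0 gives 5s + 11 = 11, which is odd, but 0 is even, not odd.

Converse. This also fails: s = 5 is odd, but 5s + 11 = 36 is even, not odd.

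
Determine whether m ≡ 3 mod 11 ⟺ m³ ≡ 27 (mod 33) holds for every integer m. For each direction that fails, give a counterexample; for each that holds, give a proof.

(⟹) This fails: take m = 14. Then 14 ≡ 3 (mod 11), but 14³ = 2744 ≡ 5 (mod 33), not 27.

(⟸) Conversely, the residues r modulo 33 with r³ ≡ 27 (mod 33) are exactly {3}, and each is ≡ 3 (mod 11).

Not equivalent: only (⇐) holds.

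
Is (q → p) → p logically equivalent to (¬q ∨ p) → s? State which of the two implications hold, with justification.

Forward direction. This fails. Under q = F, s = F, p = T, the left side is true but the right side is false.

Converse. This fails. Under q = F, s = T, p = F, the left side is false but the right side is true.

Neither direction holds.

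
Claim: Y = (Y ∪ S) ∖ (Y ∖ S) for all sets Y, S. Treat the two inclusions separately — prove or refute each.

(⊆) fails and (⊇) fails.

(⟹) This inclusion fails. Take Y = {1}, S = ∅; then 1 ∈ Y but 1 ∉ (Y ∪ S) ∖ (Y ∖ S).

(⟸) This inclusion fails. Take Y = ∅, S = {1}; then 1 ∈ (Y ∪ S) ∖ (Y ∖ S) but 1 ∉ Y.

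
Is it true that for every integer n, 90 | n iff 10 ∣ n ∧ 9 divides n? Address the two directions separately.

(⟹) If 90 ∣ n, write n = 90q. Since 90 = 9·10, n = 10·(9q), so 10 ∣ n; and since 90 = 10·9, n = 9·(10q), so 9 ∣ n.

(⟸) Suppose 10 ∣ n and 9 ∣ n. Any common multiple of 10 and 9 is a multiple of their lcm; here gcd(10, 9) = 1, so lcm(10, 9) = 10·9 = 90, so 90 ∣ n.

Equivalent; both directions hold.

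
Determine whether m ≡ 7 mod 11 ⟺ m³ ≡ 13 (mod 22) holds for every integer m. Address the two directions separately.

(⟹) This fails: take m = 18. Then 18 ≡ 7 (mod 11), but 18³ = 5832 ≡ 2 (mod 22), not 13.

(⟸) Conversely, the residues r modulo 22 with r³ ≡ 13 (mod 22) are exactly {7}, and each is ≡ 7 (mod 11).

Not equivalent: only (⇐) holds.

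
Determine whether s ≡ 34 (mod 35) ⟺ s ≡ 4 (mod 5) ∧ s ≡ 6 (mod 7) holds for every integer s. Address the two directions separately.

Converse. If s ≡ 4 (mod 5) and s ≡ 6 (mod 7), then by the Chinese remainder theorem s ≡ 34 (mod 35). This is exactly s ≡ 34 (mod 35).

Forward direction. Suppose s ≡ 34 (mod 35); write s = 35j + 34. Since 5 ∣ 35, reducing mod 5 gives s ≡ 34 ≡ 4 (mod 5); since 7 ∣ 35, reducing mod 7 gives s ≡ 34 ≡ 6 (mod 7).

Both directions hold; the statement is true.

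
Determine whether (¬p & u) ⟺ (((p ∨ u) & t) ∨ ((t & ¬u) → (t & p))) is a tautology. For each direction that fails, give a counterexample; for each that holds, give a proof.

Not equivalent: only (⇒) holds.

(⇒) Assume the antecedent. If u is true, the consequent reduces to true regardless of the other variables. If u is false, the antecedent cannot hold. Either way the consequent holds.

(⇐) This fails. Under u = F, p = F, t = F, the left side is false but the right side is true.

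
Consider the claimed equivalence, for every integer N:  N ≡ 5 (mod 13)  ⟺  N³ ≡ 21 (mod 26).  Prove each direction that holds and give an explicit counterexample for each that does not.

(→) This fails: take N = 18. Then 18 ≡ 5 (mod 13), but 18³ = 5832 ≡ 8 (mod 26), not 21.

(←) This fails: take N = 15. Then 15³ = 3375 ≡ 21 (mod 26), yet 15 ≡ 2 (mod 13), not 5.

Both directions fail.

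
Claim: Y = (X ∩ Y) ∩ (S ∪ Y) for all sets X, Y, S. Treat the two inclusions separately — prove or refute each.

(⟸) Let x ∈ (X ∩ Y) ∩ (S ∪ Y). Then either x ∈ X ∩ Y and x ∉ S; or x ∈ X ∩ Y ∩ S. In each case x ∈ Y, so (X ∩ Y) ∩ (S ∪ Y) ⊆ Y.

(⟹) This inclusion fails. Take X = ∅, Y = {1}, S = ∅; then 1 ∈ Y but 1 ∉ (X ∩ Y) ∩ (S ∪ Y).

Only the reverse inclusion holds.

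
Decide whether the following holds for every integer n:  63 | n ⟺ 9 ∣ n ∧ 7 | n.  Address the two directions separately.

Forward direction. If 63 ∣ n, write n = 63q. Since 63 = 7·9, n = 9·(7q), so 9 ∣ n; and since 63 = 9·7, n = 7·(9q), so 7 ∣ n.

Converse. Suppose 9 ∣ n and 7 ∣ n. Any common multiple of 9 and 7 is a multiple of their lcm; here gcd(9, 7) = 1, so lcm(9, 7) = 9·7 = 63, so 63 ∣ n.

Both directions hold.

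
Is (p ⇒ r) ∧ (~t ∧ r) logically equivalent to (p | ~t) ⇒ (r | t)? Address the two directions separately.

(⇒) Assume the antecedent. If p is true, the antecedent forces (p = T, t = F, r = T), and (p | ~t) ⇒ (r | t) holds there. If p is false, the antecedent forces (p = F, t = F, r = T), and (p | ~t) ⇒ (r | t) holds there. Either way (p | ~t) ⇒ (r | t) holds.

(⇐) This fails. Under p = F, t = T, r = F, the left side is false but the right side is true.

(⇒) holds; (⇐) fails.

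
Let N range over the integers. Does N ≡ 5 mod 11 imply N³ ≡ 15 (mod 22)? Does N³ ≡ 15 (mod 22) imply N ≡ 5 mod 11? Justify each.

[⇐] The residues r modulo 22 with r³ ≡ 15 (mod 22) are exactly {5}, and each is ≡ 5 (mod 11).

[⇒] This fails: take N = 16. Then 16 ≡ 5 (mod 11), but 16³ = 4096 ≡ 4 (mod 22), not 15.

Not equivalent: only (⇐) holds.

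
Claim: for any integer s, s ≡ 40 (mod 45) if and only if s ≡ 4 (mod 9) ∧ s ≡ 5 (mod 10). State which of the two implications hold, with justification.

Only the converse holds.

[⇐] If s ≡ 4 (mod 9) and s ≡ 5 (mod 10), then by the Chinese remainder theorem s ≡ 85 (mod 90). Since 85 ≡ 40 (mod 45) and 45 ∣ 90, we get s ≡ 40 (mod 45).

[⇒] This fails: s = 40 gives 40 ≡ 40 (mod 45) but 40 ≡ 0 (mod 10), so the conjunction on the right does not hold.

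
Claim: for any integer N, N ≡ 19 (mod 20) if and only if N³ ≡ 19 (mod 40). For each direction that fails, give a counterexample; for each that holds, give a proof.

(⇒) This fails: take N = 39. Then 39 ≡ 19 (mod 20), but 39³ = 59319 ≡ 39 (mod 40), not 19.

(⇐) Conversely, the residues r modulo 40 with r³ ≡ 19 (mod 40) are exactly {19}, and each is ≡ 19 (mod 20).

Not equivalent: only (⇐) holds.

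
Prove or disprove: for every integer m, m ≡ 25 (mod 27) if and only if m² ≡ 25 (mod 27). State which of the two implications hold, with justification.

Neither direction holds.

(⇒) This fails: take m = 25. Then 25 ≡ 25 (mod 27), but 25² = 625 ≡ 4 (mod 27), not 25.

(⇐) This fails: take m = 5. Then 5² = 25 ≡ 25 (mod 27), yet 5 ≡ 5 (mod 27), not 25.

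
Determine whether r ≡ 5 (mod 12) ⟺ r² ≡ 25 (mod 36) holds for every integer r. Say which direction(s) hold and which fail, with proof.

Forward direction. This fails: take r = 17. Then 17 ≡ 5 (mod 12), but 17² = 289 ≡ 1 (mod 36), not 25.

Converse. This fails: take r = 13. Then 13² = 169 ≡ 25 (mod 36), yet 13 ≡ 1 (mod 12), not 5.

Neither implication holds.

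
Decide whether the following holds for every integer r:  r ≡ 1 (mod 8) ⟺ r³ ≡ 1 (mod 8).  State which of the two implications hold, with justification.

(⟹) Suppose r ≡ 1 (mod 8). Write r = 8j + 1. Then (8j + 1)³ = 512j³ + 192j² + 24j + 1 = 8(64j³ + 24j² + 3j) + 1, so r³ ≡ 1 (mod 8).

(⟸) For the converse, argue contrapositively. If r ≢ 1 (mod 8), then r is congruent to one of 0, 2, 3, 4, 5, 6, 7 modulo 8, and these give r³ ≡ 0, 0, 3, 0, 5, 0, 7 respectively — never 1.

Both directions hold; the statement is true.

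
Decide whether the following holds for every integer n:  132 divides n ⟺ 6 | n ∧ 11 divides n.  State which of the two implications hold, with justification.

Not equivalent: only (⇒) holds.

(→) If 132 ∣ n, write n = 132q. Since 132 = 22·6, n = 6·(22q), so 6 ∣ n; and since 132 = 12·11, n = 11·(12q), so 11 ∣ n.

(←) This fails: take n = 66. Both 6 ∣ 66 and 11 ∣ 66, yet 66 is not a multiple of 132 (since 66 = 0·132 + 66), so 132 ∤ 66.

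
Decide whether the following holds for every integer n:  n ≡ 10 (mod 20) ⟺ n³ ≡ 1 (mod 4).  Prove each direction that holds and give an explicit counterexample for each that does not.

Forward direction. This fails: take n = 10. Then 10 ≡ 10 (mod 20), but 10³ = 1000 ≡ 0 (mod 4), not 1.

Converse. This fails: take n = 1. Then 1³ = 1 ≡ 1 (mod 4), yet 1 ≡ 1 (mod 20), not 10.

Both directions fail.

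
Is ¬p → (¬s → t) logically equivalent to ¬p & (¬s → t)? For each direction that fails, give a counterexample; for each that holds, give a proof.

Not equivalent: only (⇐) holds.

(←) Assume the antecedent. If t is true, ¬p → (¬s → t) reduces to true regardless of the other variables. If t is false, the antecedent forces (t = F, p = F, s = T), and ¬p → (¬s → t) holds there. Either way ¬p → (¬s → t) holds.

(→) This fails. Under t = F, p = T, s = F, the left side is true but the right side is false.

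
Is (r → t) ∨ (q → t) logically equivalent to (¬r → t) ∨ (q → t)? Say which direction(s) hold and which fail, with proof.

[⇒] This fails. Under r = F, t = F, q = T, the left side is true but the right side is false.

[⇐] This fails. Under r = T, t = F, q = T, the left side is false but the right side is true.

(⇒) fails and (⇐) fails.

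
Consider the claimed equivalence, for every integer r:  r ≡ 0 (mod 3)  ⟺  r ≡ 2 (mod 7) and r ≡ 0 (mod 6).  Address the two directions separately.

The forward direction fails; the converse holds.

(⟹) This fails: r = 0 gives 0 ≡ 0 (mod 3) but 0 ≡ 0 (mod 7), so the conjunction on the right does not hold.

(⟸) Conversely, if r ≡ 2 (mod 7) and r ≡ 0 (mod 6), then by the Chinese remainder theorem r ≡ 30 (mod 42). Since 30 ≡ 0 (mod 3) and 3 ∣ 42, we get r ≡ 0 (mod 3).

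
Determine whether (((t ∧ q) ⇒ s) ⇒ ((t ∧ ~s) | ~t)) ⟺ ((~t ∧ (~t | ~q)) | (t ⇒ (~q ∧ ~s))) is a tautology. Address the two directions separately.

Only the converse holds.

(⇒) This fails. Under t = T, q = T, s = F, the left side is true but the right side is false.

(⇐) Assume the antecedent. If t is true, the antecedent forces (t = T, q = F, s = F), and the consequent holds there. If t is false, the consequent reduces to true regardless of the other variables. Either way the consequent holds.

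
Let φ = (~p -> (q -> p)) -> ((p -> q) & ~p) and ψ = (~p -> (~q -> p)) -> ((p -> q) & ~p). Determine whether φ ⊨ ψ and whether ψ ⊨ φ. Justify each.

[⇒] Assume the antecedent. If p is true, the antecedent cannot hold. If p is false, the consequent reduces to true regardless of the other variables. Either way the consequent holds.

[⇐] Assume the antecedent. If p is true, the antecedent cannot hold. If p is false, the consequent reduces to true regardless of the other variables. Either way the consequent holds.

Both directions hold; the statement is true.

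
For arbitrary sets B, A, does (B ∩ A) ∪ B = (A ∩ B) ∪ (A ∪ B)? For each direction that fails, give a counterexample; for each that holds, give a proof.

Only the forward inclusion holds.

(⟸) This inclusion fails. Take B = ∅, A = {1}; then 1 ∈ (A ∩ B) ∪ (A ∪ B) but 1 ∉ (B ∩ A) ∪ B.

(⟹) Let x ∈ (B ∩ A) ∪ B. Then either x ∈ B and x ∉ A; or x ∈ B ∩ A. In each case x ∈ (A ∩ B) ∪ (A ∪ B), so (B ∩ A) ∪ B ⊆ (A ∩ B) ∪ (A ∪ B).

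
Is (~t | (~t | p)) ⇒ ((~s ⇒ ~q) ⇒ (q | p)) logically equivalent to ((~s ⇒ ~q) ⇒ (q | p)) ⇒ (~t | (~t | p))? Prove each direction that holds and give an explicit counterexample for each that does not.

Both directions fail.

[⇒] This fails. Under q = T, t = T, s = F, p = F, the left side is true but the right side is false.

[⇐] This fails. Under q = F, t = F, s = F, p = F, the left side is false but the right side is true.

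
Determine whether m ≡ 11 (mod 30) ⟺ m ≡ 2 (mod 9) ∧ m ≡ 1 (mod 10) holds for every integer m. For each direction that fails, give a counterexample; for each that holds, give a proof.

Only the converse holds.

(←) If m ≡ 2 (mod 9) and m ≡ 1 (mod 10), then by the Chinese remainder theorem m ≡ 11 (mod 90). Since 11 ≡ 11 (mod 30) and 30 ∣ 90, we get m ≡ 11 (mod 30).

(→) This fails: m = 41 gives 41 ≡ 11 (mod 30) but 41 ≡ 5 (mod 9), so the conjunction on the right does not hold.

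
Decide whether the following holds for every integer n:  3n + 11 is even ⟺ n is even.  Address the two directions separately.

Neither direction holds.

(⇒) This fails: n = 7 gives 3n + 11 = 32, which is even, but 7 is odd, not even.

(⇐) This also fails: n = 6 is even, but 3n + 11 = 29 is odd, not even.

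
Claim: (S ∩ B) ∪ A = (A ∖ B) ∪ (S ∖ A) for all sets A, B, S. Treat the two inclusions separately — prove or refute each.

Neither inclusion holds.

Forward inclusion. This inclusion fails. Take A = {1}, B = {1}, S = ∅; then 1 ∈ (S ∩ B) ∪ A but 1 ∉ (A ∖ B) ∪ (S ∖ A).

Reverse inclusion. This inclusion fails. Take A = ∅, B = ∅, S = {1}; then 1 ∈ (A ∖ B) ∪ (S ∖ A) but 1 ∉ (S ∩ B) ∪ A.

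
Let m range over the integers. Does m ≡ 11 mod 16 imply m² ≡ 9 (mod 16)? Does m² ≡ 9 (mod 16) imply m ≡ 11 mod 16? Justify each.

(⇒) holds; (⇐) fails.

(→) Suppose m ≡ 11 mod 16. Write m = 16j + 11. Then (16j + 11)² = 256j² + 352j + 121 = 16(16j² + 22j + 7) + 9, so m² ≡ 9 (mod 16).

(←) This fails: take m = 3. Then 3² = 9 ≡ 9 (mod 16), yet 3 ≡ 3 (mod 16), not 11.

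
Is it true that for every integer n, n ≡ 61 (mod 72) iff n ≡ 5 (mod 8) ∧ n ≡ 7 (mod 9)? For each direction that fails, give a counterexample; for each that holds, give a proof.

Equivalent; both directions hold.

(⇒) Suppose n ≡ 61 (mod 72); write n = 72j + 61. Since 8 ∣ 72, reducing mod 8 gives n ≡ 61 ≡ 5 (mod 8); since 9 ∣ 72, reducing mod 9 gives n ≡ 61 ≡ 7 (mod 9).

(⇐) Conversely, if n ≡ 5 (mod 8) and n ≡ 7 (mod 9), then by the Chinese remainder theorem n ≡ 61 (mod 72). This is exactly n ≡ 61 (mod 72).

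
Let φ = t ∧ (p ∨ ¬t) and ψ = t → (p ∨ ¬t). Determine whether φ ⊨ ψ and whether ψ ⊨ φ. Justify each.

Only the forward direction holds.

Converse. This fails. Under t = F, p = F, the left side is false but the right side is true.

Forward direction. Assume the antecedent. If t is true, the antecedent forces (t = T, p = T), and t → (p ∨ ¬t) holds there. If t is false, the antecedent cannot hold. Either way t → (p ∨ ¬t) holds.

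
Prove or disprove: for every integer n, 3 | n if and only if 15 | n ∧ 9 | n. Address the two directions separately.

Only the converse holds.

(→) This fails: take n = 3. Certainly 3 ∣ 3, but 15 ∤ 3.

(←) Suppose 15 ∣ n and 9 ∣ n. Any common multiple of 15 and 9 is a multiple of their lcm; here lcm(15, 9) = 15·9/gcd(15, 9) = 135/3 = 45, so 45 ∣ n. Since 3 ∣ 45, it follows that 3 ∣ n.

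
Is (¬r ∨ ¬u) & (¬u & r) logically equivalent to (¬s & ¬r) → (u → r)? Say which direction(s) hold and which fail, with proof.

(⇒) holds; (⇐) fails.

(⟹) Assume the antecedent. If r is true, (¬s & ¬r) → (u → r) reduces to true regardless of the other variables. If r is false, the antecedent cannot hold. Either way (¬s & ¬r) → (u → r) holds.

(⟸) This fails. Under r = F, u = F, s = F, the left side is false but the right side is true.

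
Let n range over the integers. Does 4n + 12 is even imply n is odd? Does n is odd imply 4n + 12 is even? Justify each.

Only the reverse direction holds.

[⇒] This fails: take n = 0. Then 4n + 12 = 12, which is even, yet n = 0 is even, not odd.

[⇐] Suppose n is odd. Since 4 is even, 4n is even for every n, so 4n + 12 has the same parity as 12, which is even. Hence 4n + 12 is even.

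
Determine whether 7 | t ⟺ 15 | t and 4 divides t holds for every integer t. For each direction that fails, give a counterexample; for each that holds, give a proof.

Both directions fail.

(⇒) This fails: take t = 7. Certainly 7 ∣ 7, but 15 ∤ 7.

(⇐) This fails: take t = 60. Both 15 ∣ 60 and 4 ∣ 60, yet 60 is not a multiple of 7 (since 60 = 8·7 + 4), so 7 ∤ 60.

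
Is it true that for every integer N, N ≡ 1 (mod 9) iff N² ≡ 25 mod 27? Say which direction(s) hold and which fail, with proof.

(→) This fails: take N = 1. Then 1 ≡ 1 (mod 9), but 1² = 1 ≡ 1 (mod 27), not 25.

(←) This fails: take N = 5. Then 5² = 25 ≡ 25 (mod 27), yet 5 ≡ 5 (mod 9), not 1.

(⇒) fails and (⇐) fails.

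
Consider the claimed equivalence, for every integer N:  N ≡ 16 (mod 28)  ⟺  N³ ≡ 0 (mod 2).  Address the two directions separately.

(⇒) holds; (⇐) fails.

(⟹) Suppose N ≡ 16 (mod 28). Then N³ ≡ 16³ = 4096 (mod 28), and since 2 ∣ 28, also N³ ≡ 0 (mod 2).

(⟸) This fails: take N = 0. Then 0³ = 0 ≡ 0 (mod 2), yet 0 ≡ 0 (mod 28), not 16.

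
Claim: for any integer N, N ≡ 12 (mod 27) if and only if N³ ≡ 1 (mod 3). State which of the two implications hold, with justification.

[⇒] This fails: take N = 12. Then 12 ≡ 12 (mod 27), but 12³ = 1728 ≡ 0 (mod 3), not 1.

[⇐] This fails: take N = 1. Then 1³ = 1 ≡ 1 (mod 3), yet 1 ≡ 1 (mod 27), not 12.

(⇒) fails and (⇐) fails.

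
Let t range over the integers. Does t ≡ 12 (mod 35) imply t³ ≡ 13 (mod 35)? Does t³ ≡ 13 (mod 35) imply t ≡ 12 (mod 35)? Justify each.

Forward direction. Suppose t ≡ 12 (mod 35). Write t = 35j + 12. Then (35j + 12)³ = 42875j³ + 44100j² + 15120j + 1728 = 35(1225j³ + 1260j² + 432j + 49) + 13, so t³ ≡ 13 (mod 35).

Converse. This fails: take t = 17. Then 17³ = 4913 ≡ 13 (mod 35), yet 17 ≡ 17 (mod 35), not 12.

Not equivalent: only (⇒) holds.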